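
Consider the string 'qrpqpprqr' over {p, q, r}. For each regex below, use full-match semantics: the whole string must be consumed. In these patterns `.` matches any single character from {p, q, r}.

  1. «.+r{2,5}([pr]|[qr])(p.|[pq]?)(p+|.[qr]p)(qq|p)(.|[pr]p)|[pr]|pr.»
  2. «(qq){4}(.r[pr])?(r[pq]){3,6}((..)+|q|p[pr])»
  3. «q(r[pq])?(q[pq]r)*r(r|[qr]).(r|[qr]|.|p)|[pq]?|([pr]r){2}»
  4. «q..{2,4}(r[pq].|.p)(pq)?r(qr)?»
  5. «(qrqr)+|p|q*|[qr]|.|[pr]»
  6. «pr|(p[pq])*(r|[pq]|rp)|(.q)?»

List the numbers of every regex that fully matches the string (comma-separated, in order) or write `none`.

4

1 → no match
2 → no match — must start with 'qq'
3 → no match
4 → match
5 → no match
6 → no match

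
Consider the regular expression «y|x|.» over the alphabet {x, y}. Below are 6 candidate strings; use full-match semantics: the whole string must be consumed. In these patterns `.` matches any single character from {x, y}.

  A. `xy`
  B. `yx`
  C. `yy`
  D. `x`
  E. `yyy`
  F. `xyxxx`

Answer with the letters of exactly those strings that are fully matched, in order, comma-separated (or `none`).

A. `xy` → no match
B. `yx` → no match
C. `yy` → no match
D. `x` → match
E. `yyy` → no match
F. `xyxxx` → no match

D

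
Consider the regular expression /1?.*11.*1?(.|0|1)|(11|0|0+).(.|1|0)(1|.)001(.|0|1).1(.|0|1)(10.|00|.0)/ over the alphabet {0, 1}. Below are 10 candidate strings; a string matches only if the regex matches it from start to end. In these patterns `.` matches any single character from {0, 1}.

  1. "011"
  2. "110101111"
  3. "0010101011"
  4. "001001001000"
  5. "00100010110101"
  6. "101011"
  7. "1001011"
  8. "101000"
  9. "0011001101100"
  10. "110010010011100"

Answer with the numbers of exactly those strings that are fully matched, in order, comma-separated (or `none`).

2, 5, 9, 10

1 → no match
2 → match
3 → no match
4 → no match
5 → match
6 → no match
7 → no match
8 → no match
9 → match
10 → match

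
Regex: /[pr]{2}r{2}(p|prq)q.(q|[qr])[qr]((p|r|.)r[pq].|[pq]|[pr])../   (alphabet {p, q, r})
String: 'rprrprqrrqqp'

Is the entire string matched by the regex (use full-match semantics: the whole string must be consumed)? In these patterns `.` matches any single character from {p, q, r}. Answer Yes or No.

No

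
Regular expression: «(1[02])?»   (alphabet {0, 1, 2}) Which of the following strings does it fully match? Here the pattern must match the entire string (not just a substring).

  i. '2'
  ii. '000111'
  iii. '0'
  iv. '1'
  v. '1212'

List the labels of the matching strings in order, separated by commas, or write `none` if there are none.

i → no match
ii → no match
iii → no match
iv → no match
v → no match

none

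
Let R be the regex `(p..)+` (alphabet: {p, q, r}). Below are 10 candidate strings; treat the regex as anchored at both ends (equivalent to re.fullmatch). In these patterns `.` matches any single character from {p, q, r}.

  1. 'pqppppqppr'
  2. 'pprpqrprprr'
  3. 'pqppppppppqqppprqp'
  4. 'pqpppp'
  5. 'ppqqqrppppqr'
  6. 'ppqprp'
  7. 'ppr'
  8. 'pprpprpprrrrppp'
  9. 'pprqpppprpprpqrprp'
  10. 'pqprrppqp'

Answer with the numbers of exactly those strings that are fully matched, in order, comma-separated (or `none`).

4, 6, 7

1 → no match
2 → no match
3 → no match
4 → match
5 → no match
6 → match
7 → match
8 → no match
9 → no match
10 → no match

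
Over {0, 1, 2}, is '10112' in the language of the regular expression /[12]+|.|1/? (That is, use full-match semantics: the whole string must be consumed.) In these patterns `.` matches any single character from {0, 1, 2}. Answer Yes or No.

No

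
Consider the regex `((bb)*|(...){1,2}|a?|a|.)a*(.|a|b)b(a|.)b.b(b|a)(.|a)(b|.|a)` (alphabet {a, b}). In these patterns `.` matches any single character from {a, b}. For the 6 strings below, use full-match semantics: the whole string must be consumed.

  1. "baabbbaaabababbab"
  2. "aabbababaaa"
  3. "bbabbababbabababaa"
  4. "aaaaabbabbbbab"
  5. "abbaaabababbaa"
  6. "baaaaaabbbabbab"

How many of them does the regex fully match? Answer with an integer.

5

1 → match
2. "aabbababaaa" → match
3 → no match
4 → match
5 → match
6 → match
Total matched: 5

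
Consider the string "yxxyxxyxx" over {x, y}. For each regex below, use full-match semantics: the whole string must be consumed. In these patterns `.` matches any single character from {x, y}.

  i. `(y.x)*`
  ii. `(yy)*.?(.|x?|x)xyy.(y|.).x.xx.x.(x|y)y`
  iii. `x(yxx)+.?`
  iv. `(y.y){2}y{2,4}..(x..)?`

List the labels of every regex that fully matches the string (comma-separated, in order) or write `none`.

i → match
ii → no match — must end with "y"
iii → no match — must start with "xyxx"
iv → no match

i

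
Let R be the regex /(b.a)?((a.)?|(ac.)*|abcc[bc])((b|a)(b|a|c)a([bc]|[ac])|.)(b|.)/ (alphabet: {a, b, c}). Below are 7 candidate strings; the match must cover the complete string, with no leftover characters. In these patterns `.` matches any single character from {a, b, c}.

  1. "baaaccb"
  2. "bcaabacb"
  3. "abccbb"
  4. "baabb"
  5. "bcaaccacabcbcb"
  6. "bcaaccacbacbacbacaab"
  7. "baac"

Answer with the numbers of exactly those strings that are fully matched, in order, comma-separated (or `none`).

1, 2, 4, 6

1 → match
2 → match
3 → no match
4 → match
5 → no match
6 → match
7 → no match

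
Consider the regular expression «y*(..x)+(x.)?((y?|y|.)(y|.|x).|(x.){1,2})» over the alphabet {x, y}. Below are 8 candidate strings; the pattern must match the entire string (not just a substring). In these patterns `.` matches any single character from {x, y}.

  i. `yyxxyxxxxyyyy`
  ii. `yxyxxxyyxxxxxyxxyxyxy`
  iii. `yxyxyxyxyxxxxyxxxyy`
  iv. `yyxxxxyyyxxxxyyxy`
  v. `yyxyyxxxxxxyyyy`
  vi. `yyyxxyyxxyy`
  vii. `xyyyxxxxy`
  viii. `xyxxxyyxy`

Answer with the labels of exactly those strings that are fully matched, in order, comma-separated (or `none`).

i → no match
ii → no match
iii → no match
iv → no match
v → no match
vi → match
vii → no match
viii → no match

vi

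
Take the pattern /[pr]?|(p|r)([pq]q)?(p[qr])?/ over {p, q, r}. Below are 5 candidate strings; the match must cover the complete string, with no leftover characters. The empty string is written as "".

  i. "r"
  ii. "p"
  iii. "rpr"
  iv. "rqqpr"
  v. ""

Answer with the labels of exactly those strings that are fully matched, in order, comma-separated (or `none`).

i, ii, iii, iv, v

i → match
ii → match
iii → match
iv → match
v → match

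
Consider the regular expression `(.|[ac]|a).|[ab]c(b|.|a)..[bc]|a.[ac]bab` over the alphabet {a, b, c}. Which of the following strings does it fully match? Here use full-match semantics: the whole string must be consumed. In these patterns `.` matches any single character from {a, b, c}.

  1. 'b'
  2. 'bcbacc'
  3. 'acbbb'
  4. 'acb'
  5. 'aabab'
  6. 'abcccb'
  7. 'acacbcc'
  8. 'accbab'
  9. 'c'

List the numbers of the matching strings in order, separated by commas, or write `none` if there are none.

2, 8

1 → no match
2 → match
3 → no match
4 → no match
5 → no match
6 → no match
7 → no match
8 → match
9 → no match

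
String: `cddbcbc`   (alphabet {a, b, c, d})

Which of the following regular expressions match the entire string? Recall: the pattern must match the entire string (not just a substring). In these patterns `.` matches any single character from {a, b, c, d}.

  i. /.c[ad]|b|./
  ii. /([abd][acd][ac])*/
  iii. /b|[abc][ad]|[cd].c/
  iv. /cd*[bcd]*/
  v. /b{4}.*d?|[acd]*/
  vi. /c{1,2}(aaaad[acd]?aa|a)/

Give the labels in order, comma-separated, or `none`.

iv

i → no match
ii → no match
iii → no match
iv → match
v → no match
vi → no match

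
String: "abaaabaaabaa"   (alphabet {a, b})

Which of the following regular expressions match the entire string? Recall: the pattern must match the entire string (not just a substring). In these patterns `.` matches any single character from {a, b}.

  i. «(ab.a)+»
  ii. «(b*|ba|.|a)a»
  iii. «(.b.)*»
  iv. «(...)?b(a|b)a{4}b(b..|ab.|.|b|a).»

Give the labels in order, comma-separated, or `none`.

i

i → match
ii → no match
iii → no match
iv → no match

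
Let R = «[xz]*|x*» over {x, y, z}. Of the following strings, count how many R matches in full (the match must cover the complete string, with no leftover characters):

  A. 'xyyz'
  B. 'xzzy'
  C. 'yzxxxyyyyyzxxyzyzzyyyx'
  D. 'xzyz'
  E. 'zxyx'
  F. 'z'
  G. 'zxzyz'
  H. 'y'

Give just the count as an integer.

1

A → no match
B → no match
C → no match
D → no match
E → no match
F → match
G → no match
H → no match
Total matched: 1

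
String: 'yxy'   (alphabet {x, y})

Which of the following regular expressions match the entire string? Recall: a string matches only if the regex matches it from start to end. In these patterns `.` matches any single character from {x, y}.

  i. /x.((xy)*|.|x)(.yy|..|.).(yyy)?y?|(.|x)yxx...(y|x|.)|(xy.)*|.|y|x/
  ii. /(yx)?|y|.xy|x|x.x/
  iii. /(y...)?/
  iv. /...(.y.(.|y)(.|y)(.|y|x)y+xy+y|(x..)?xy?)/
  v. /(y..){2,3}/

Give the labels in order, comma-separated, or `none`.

i → no match
ii → match
iii → no match
iv → no match
v → no match

ii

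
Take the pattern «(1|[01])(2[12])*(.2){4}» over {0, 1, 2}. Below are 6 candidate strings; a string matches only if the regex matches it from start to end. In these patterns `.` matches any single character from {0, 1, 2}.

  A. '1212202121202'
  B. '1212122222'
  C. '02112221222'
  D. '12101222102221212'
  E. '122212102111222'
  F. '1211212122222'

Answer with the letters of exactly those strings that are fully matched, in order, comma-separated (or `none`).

A → match
B → no match
C → match
D → no match
E → no match
F → no match

A, C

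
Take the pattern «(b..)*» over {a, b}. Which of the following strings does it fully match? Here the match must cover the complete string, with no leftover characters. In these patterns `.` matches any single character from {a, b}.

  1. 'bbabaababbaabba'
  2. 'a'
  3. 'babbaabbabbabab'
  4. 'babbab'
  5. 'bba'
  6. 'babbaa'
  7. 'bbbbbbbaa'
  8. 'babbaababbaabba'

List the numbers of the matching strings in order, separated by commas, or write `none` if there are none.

1, 3, 4, 5, 6, 7, 8

1 → match
2 → no match
3 → match
4 → match
5 → match
6 → match
7 → match
8 → match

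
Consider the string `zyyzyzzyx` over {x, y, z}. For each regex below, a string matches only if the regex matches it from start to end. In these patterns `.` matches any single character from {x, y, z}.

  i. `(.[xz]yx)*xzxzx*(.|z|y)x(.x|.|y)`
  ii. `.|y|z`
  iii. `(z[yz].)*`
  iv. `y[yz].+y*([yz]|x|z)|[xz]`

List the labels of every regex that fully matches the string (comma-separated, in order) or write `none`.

iii

i → no match
ii → no match
iii → match
iv → no match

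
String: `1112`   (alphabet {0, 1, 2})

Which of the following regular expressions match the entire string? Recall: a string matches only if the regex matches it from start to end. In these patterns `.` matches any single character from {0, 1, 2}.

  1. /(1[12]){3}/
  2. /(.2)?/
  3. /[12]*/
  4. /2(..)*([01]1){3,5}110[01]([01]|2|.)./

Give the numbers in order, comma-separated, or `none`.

1 → no match
2 → no match
3 → match
4 → no match — must start with `2`

3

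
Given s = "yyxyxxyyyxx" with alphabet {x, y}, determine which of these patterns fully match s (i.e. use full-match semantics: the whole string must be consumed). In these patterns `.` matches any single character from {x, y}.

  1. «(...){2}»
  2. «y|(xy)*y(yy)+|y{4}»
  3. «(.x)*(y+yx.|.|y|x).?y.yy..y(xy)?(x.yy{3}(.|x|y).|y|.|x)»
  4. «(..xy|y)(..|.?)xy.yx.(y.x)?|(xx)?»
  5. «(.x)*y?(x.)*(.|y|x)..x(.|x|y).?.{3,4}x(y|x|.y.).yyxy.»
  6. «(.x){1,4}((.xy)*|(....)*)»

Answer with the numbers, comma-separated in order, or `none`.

1 → no match
2 → no match
3 → no match
4 → match
5 → no match
6 → no match

4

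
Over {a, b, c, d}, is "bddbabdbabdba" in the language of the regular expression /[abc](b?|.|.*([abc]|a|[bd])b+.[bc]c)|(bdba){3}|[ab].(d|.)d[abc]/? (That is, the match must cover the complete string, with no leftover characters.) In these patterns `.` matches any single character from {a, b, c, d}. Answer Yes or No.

No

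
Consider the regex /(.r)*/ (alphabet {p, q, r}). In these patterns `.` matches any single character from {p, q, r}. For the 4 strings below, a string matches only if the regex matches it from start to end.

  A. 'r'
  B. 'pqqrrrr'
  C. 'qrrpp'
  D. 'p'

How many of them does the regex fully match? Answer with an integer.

0

A → no match
B → no match
C → no match
D → no match
Total matched: 0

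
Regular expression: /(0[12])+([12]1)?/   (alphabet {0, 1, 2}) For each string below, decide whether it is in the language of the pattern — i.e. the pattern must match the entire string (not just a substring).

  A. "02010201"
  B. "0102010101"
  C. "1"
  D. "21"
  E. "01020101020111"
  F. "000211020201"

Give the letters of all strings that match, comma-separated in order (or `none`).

A, B, E

A. "02010201" → match
B. "0102010101" → match
C. "1" → no match — must start with "0"
D. "21" → no match — must start with "0"
E → match
F. "000211020201" → no match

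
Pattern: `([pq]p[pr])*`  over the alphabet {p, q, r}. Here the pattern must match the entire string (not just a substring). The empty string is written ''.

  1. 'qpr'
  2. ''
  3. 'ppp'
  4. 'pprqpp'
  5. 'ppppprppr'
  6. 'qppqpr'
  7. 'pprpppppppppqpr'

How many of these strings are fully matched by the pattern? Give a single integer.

7

1 → match
2 → match
3 → match
4 → match
5 → match
6 → match
7 → match
Total matched: 7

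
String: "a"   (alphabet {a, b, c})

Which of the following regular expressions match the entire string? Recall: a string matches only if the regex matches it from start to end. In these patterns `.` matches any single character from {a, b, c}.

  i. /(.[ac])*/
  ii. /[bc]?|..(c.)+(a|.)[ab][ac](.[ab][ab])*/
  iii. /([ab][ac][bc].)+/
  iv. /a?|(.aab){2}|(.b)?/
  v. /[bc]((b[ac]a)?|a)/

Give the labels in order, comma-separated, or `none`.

i → no match
ii → no match
iii → no match
iv → match
v → no match

iv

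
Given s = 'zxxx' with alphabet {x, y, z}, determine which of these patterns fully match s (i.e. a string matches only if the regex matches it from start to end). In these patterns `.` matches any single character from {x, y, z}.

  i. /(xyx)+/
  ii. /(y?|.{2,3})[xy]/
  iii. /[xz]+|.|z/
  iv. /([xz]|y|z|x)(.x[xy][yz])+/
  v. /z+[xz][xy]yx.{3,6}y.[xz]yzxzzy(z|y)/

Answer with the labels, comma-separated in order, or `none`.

i → no match — must start with 'xyx'
ii → match
iii → match
iv → no match
v → no match

ii, iii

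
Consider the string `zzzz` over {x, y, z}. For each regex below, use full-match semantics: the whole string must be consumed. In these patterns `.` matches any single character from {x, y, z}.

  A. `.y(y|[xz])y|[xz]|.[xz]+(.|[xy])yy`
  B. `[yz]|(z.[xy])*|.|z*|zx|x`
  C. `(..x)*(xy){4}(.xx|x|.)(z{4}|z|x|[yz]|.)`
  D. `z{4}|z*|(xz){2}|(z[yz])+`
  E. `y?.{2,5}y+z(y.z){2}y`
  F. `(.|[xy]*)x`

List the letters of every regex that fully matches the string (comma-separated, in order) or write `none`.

A → no match
B → match
C → no match
D → match
E → no match — must end with `zy`
F → no match — must end with `x`

B, D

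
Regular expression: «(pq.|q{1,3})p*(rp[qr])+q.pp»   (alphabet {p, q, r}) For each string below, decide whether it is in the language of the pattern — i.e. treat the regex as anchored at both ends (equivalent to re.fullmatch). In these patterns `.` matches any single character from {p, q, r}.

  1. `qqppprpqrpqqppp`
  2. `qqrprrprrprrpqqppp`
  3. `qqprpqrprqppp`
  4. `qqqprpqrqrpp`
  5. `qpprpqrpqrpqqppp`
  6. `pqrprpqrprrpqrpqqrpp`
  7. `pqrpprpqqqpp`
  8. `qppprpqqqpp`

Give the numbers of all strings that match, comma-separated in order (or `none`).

1 → match
2 → match
3 → match
4. `qqqprpqrqrpp` → no match
5 → match
6 → match
7. `pqrpprpqqqpp` → match
8. `qppprpqqqpp` → match

1, 2, 3, 5, 6, 7, 8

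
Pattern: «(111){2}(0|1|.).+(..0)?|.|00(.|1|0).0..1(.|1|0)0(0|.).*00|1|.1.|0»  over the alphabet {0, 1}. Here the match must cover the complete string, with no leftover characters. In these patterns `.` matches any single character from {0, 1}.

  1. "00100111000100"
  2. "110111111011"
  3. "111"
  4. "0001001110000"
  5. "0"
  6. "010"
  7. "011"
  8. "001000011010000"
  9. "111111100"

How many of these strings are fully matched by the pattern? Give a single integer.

1 → match
2. "110111111011" → no match
3. "111" → match
4 → match
5. "0" → match
6. "010" → match
7. "011" → match
8 → match
9. "111111100" → match
Total matched: 8

8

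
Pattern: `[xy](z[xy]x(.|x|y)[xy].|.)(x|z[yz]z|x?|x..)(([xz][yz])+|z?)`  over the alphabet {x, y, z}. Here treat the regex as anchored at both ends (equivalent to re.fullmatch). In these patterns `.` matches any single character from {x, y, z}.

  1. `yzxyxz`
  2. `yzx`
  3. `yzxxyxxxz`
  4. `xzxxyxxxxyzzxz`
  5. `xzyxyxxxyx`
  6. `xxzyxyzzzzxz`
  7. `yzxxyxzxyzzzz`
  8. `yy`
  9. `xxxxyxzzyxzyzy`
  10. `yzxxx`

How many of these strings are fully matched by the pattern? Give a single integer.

9

1 → match
2 → match
3 → match
4 → match
5 → match
6 → match
7 → match
8 → match
9 → no match
10 → match
Total matched: 9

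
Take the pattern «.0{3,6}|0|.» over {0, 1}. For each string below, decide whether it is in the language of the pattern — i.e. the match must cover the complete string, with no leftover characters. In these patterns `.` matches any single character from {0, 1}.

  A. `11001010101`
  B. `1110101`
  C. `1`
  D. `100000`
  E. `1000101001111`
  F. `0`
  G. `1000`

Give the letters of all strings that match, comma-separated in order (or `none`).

C, D, F, G

A → no match
B → no match
C → match
D → match
E → no match
F → match
G → match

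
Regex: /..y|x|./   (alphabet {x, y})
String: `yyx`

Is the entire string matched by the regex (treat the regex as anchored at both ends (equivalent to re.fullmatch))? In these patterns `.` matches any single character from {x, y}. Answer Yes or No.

No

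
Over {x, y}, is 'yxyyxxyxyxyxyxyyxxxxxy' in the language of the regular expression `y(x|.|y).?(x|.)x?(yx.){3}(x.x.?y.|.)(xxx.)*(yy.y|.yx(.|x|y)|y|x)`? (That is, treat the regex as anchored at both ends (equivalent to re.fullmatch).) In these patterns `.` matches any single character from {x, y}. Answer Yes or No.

No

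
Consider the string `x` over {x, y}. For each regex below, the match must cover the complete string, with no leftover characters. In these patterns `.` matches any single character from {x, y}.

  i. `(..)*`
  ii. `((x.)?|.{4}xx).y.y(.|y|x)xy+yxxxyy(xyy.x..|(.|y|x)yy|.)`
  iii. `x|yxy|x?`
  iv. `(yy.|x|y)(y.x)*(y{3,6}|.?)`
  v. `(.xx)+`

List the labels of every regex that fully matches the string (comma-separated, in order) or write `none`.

i → no match
ii → no match
iii → match
iv → match
v → no match — must end with `xx`

iii, iv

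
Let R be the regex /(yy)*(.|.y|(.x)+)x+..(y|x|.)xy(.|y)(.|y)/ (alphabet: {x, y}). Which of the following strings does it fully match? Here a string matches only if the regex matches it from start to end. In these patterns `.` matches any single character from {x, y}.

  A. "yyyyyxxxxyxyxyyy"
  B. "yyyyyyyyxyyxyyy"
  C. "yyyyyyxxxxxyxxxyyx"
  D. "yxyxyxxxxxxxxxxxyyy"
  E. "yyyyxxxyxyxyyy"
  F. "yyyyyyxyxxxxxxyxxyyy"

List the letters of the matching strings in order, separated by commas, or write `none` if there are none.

A, C, D, E, F

A → match
B → no match
C → match
D → match
E → match
F → match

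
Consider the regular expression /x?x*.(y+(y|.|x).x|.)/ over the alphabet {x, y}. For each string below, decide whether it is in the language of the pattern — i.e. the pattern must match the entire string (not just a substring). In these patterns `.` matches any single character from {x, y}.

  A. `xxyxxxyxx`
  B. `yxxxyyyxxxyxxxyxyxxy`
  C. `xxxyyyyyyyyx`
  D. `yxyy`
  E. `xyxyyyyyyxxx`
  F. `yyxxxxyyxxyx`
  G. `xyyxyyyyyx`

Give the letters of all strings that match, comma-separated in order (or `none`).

A → no match
B → no match
C → match
D → no match
E → no match
F → no match
G → no match

C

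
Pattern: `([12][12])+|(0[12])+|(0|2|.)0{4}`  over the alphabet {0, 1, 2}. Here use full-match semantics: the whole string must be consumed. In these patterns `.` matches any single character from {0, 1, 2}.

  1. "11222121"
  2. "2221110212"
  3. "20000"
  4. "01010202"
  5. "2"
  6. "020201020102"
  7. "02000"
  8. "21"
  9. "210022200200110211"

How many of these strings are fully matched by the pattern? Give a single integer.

5

1. "11222121" → match
2. "2221110212" → no match
3. "20000" → match
4. "01010202" → match
5. "2" → no match
6. "020201020102" → match
7. "02000" → no match
8. "21" → match
9 → no match
Total matched: 5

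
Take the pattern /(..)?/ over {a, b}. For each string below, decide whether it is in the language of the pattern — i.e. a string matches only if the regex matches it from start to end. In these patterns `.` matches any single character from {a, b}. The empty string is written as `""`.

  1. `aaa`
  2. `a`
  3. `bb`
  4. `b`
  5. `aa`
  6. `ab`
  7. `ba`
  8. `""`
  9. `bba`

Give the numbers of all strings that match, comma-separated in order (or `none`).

3, 5, 6, 7, 8

1 → no match
2 → no match
3 → match
4 → no match
5 → match
6 → match
7 → match
8 → match
9 → no match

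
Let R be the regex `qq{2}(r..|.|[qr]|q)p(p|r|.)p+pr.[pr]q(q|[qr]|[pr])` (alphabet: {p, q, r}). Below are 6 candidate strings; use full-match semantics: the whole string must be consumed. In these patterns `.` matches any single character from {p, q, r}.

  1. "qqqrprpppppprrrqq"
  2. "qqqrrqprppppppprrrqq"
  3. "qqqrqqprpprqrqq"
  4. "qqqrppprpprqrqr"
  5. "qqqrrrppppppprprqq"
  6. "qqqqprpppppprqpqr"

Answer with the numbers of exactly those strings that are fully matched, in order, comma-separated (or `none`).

1, 2, 3, 4, 5, 6

1 → match
2 → match
3 → match
4 → match
5 → match
6 → match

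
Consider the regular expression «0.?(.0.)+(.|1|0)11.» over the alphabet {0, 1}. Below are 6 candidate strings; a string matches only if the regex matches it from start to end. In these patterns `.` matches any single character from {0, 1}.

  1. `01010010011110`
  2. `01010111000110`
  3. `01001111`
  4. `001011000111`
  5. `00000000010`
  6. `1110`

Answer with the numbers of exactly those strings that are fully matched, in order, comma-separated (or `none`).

1 → match
2 → no match
3. `01001111` → match
4. `001011000111` → match
5. `00000000010` → no match
6. `1110` → no match — must start with `0`

1, 3, 4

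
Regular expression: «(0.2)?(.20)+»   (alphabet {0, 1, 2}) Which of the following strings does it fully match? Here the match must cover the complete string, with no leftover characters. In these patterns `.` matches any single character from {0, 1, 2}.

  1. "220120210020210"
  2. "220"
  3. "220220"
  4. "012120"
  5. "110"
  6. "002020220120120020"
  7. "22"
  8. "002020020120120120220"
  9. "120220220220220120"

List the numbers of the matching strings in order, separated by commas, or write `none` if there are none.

1 → no match — must end with "20"
2 → match
3 → match
4 → match
5 → no match — must end with "20"
6 → match
7 → no match — must end with "20"
8 → match
9 → match

2, 3, 4, 6, 8, 9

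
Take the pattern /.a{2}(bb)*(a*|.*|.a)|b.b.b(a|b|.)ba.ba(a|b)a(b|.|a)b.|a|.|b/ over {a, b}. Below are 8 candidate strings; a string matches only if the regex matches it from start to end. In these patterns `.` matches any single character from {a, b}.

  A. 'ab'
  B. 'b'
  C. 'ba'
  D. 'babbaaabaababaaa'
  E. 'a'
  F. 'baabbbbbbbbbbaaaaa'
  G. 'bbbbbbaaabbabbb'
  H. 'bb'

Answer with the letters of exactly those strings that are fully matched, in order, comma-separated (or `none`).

A → no match
B → match
C → no match
D → no match
E → match
F → match
G → no match
H → no match

B, E, F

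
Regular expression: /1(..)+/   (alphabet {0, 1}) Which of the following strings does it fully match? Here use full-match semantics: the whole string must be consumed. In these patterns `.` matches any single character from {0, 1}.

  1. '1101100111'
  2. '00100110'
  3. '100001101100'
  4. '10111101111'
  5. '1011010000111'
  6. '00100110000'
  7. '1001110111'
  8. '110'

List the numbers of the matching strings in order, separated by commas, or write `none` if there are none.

1 → no match
2 → no match — must start with '1'
3 → no match
4 → match
5 → match
6 → no match — must start with '1'
7 → no match
8 → match

4, 5, 8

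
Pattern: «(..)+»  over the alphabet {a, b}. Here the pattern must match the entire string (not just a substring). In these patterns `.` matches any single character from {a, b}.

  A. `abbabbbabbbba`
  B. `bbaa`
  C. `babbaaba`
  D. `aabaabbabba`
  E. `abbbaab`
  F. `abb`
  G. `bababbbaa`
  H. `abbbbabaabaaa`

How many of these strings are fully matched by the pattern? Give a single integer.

2

A → no match
B → match
C → match
D → no match
E → no match
F → no match
G → no match
H → no match
Total matched: 2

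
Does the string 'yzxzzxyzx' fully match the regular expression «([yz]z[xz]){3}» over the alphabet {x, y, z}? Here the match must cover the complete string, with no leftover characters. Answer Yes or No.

Yes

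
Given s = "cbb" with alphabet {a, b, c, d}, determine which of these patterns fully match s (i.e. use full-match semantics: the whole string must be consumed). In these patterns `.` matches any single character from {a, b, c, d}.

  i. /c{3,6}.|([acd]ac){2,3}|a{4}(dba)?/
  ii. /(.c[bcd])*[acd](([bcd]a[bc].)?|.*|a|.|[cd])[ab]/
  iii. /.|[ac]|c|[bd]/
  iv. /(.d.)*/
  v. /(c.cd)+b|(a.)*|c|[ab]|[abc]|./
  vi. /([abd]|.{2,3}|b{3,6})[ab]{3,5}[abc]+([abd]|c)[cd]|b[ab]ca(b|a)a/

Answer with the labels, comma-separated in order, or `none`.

i → no match
ii → match
iii → no match
iv → no match
v → no match
vi → no match

ii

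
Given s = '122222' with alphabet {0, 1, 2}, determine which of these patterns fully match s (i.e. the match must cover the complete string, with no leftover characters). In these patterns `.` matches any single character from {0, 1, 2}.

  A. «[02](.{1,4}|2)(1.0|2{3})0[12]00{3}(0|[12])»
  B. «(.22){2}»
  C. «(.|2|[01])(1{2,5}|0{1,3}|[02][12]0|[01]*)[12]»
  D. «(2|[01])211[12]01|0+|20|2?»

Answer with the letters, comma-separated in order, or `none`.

A → no match
B → match
C → no match
D → no match

B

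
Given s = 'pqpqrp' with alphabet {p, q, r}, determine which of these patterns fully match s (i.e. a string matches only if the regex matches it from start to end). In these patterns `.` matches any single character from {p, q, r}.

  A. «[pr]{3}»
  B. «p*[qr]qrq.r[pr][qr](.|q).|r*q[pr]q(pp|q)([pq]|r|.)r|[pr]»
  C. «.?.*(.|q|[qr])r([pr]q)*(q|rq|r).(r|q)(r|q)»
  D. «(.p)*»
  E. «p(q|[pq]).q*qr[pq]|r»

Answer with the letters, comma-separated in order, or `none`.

E

A → no match
B → no match
C → no match
D → no match
E → match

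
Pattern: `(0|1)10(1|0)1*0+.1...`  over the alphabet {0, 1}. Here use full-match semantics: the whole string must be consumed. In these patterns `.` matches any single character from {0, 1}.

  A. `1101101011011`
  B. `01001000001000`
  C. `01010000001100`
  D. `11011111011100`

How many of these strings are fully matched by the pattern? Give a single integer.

3

A → no match
B → match
C → match
D → match
Total matched: 3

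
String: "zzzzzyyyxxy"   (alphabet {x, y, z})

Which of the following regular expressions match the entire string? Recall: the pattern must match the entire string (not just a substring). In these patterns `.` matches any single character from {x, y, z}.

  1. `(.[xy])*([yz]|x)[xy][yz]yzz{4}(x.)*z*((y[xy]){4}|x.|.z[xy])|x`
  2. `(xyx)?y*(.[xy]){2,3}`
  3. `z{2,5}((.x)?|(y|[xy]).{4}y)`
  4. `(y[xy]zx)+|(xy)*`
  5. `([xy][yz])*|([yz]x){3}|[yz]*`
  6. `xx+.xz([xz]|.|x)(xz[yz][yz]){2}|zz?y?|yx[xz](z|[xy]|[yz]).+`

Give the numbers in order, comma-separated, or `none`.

3

1 → no match
2 → no match
3 → match
4 → no match
5 → no match
6 → no match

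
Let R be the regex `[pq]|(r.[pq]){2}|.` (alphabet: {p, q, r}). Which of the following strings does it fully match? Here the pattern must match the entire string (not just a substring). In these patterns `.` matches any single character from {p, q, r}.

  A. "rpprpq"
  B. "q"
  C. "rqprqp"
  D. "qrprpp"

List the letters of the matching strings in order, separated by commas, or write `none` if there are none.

A, B, C

A → match
B → match
C → match
D → no match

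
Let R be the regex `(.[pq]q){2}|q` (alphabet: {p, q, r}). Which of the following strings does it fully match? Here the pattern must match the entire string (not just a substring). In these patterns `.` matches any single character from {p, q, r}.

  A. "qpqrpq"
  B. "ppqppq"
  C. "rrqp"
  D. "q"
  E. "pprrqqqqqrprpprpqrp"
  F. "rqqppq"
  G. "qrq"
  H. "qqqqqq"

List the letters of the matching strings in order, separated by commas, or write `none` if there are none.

A. "qpqrpq" → match
B. "ppqppq" → match
C. "rrqp" → no match — must end with "q"
D. "q" → match
E → no match — must end with "q"
F. "rqqppq" → match
G. "qrq" → no match
H. "qqqqqq" → match

A, B, D, F, H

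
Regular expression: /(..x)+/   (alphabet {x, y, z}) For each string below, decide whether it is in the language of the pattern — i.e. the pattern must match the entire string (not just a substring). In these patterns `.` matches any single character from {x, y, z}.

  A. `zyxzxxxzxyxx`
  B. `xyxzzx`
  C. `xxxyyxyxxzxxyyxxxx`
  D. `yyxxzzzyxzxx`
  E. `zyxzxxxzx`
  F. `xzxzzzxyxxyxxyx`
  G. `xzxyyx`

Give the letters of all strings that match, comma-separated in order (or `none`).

A → match
B → match
C → match
D → no match
E → match
F → no match
G → match

A, B, C, E, G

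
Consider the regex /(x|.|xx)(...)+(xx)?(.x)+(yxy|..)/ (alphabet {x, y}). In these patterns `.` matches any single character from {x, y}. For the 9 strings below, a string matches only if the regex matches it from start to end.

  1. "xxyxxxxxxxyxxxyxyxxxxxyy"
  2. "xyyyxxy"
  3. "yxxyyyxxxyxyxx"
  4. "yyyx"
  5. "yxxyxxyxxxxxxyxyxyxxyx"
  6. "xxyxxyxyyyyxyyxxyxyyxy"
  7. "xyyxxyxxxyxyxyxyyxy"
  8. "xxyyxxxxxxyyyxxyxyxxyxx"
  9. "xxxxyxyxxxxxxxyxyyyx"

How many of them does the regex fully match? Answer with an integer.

1

1 → match
2. "xyyyxxy" → no match
3 → no match
4. "yyyx" → no match
5 → no match
6 → no match
7 → no match
8 → no match
9 → no match
Total matched: 1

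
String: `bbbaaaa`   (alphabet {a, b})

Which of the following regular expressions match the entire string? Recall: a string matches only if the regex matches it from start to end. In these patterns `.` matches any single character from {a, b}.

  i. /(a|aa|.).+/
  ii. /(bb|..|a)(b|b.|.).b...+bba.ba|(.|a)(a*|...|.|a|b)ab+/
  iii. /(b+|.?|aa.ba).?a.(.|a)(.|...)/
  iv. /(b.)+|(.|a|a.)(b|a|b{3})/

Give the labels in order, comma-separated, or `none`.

i → match
ii → no match
iii → match
iv → no match

i, iii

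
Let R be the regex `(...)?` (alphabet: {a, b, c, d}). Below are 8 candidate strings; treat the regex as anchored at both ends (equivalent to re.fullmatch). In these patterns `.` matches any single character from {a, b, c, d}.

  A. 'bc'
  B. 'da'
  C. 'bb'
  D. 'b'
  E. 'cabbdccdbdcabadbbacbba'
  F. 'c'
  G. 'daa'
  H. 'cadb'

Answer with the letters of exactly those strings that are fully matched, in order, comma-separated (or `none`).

G

A → no match
B → no match
C → no match
D → no match
E → no match
F → no match
G → match
H → no match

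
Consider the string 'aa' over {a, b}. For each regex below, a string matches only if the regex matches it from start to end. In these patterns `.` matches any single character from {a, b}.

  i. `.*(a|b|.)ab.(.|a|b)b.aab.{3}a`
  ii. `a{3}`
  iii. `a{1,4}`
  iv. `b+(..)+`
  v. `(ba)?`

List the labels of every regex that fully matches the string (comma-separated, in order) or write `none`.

i → no match
ii → no match
iii → match
iv → no match — must start with 'b'
v → no match

iii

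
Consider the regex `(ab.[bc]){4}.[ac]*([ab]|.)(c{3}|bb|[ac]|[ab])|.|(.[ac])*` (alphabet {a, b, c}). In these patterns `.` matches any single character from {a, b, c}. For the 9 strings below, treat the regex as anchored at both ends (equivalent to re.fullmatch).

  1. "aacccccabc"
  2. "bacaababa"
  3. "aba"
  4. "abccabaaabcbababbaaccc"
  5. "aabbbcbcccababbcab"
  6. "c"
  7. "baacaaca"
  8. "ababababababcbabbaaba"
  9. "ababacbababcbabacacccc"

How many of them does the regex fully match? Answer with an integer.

1. "aacccccabc" → match
2. "bacaababa" → no match
3. "aba" → no match
4 → no match
5 → no match
6. "c" → match
7. "baacaaca" → match
8 → no match
9 → no match
Total matched: 3

3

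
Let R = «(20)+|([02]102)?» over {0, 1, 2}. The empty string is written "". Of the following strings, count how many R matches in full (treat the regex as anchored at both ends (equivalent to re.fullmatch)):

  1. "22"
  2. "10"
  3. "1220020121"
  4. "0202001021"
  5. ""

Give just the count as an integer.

1 → no match
2 → no match
3 → no match
4 → no match
5 → match
Total matched: 1

1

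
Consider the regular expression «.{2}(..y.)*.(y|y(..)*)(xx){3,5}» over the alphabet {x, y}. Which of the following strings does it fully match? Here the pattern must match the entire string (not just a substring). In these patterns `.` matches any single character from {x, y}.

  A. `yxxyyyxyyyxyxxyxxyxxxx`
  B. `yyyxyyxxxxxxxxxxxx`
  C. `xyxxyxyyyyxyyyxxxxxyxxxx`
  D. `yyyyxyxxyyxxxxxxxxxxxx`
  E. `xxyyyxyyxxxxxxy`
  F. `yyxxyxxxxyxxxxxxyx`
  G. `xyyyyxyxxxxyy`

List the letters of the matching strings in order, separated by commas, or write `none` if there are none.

D

A → no match
B → no match
C → no match
D → match
E → no match — must end with `xx`
F → no match — must end with `xx`
G → no match — must end with `xx`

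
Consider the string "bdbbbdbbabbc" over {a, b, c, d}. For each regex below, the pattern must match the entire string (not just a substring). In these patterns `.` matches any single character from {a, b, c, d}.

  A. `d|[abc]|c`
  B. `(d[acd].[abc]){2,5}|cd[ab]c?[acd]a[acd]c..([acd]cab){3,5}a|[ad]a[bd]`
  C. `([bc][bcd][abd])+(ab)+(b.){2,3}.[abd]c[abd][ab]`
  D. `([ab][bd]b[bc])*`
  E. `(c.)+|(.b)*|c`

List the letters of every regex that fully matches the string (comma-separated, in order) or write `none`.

A → no match
B → no match
C → no match
D → match
E → no match

D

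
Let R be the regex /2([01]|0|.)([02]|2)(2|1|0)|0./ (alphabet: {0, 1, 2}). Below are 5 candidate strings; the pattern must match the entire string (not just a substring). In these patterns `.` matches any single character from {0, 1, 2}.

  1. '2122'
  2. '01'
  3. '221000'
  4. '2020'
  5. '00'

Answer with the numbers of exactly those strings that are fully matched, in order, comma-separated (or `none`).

1 → match
2 → match
3 → no match
4 → match
5 → match

1, 2, 4, 5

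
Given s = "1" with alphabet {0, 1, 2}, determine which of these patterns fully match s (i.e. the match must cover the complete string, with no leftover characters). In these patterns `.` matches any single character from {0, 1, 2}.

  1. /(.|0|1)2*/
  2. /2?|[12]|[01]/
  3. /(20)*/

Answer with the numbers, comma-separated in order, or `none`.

1 → match
2 → match
3 → no match

1, 2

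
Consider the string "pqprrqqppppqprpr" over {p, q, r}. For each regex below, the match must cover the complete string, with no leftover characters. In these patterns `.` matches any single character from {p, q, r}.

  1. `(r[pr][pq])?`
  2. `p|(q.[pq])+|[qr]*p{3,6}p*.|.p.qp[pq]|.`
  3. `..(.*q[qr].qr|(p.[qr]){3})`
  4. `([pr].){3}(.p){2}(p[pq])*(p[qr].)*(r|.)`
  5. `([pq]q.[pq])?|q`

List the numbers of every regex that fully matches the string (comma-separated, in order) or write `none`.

4

1 → no match
2 → no match
3 → no match
4 → match
5 → no match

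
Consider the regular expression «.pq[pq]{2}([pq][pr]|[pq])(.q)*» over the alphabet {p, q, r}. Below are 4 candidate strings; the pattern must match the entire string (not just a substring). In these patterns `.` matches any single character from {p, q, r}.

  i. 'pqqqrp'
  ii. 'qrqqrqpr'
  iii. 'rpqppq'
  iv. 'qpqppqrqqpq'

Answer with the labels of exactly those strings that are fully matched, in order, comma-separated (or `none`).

i. 'pqqqrp' → no match
ii. 'qrqqrqpr' → no match
iii. 'rpqppq' → match
iv. 'qpqppqrqqpq' → match

iii, iv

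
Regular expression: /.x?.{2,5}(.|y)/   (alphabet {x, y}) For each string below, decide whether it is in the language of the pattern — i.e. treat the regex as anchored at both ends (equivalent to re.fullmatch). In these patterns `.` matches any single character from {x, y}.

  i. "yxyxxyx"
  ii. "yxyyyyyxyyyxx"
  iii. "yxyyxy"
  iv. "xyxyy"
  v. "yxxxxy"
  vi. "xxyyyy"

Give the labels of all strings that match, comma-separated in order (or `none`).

i, iii, iv, v, vi

i → match
ii → no match
iii → match
iv → match
v → match
vi → match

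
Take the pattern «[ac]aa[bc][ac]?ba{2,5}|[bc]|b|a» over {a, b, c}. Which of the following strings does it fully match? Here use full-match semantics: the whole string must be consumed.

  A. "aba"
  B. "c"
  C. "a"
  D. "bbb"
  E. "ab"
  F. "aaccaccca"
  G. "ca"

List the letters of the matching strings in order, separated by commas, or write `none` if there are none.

A → no match
B → match
C → match
D → no match
E → no match
F → no match
G → no match

B, C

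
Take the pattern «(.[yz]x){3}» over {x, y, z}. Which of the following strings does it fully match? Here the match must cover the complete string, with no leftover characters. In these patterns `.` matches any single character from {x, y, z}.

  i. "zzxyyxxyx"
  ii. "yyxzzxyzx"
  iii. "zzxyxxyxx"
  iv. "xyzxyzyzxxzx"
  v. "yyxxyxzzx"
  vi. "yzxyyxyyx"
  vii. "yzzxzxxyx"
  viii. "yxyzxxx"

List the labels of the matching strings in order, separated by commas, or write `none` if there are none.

i → match
ii → match
iii → no match
iv → no match
v → match
vi → match
vii → no match
viii → no match

i, ii, v, vi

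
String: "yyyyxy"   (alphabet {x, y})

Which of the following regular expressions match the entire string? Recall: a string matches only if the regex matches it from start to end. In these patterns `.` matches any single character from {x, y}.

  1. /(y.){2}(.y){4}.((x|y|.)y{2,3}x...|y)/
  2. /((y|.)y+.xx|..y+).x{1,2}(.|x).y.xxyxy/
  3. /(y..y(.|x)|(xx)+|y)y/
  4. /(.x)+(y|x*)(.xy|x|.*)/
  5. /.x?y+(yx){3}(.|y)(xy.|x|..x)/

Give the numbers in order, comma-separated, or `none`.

1 → no match
2 → no match — must end with "xxyxy"
3 → match
4 → no match
5 → no match

3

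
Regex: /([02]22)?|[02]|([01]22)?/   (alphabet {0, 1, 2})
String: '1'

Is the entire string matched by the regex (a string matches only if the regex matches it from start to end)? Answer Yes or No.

No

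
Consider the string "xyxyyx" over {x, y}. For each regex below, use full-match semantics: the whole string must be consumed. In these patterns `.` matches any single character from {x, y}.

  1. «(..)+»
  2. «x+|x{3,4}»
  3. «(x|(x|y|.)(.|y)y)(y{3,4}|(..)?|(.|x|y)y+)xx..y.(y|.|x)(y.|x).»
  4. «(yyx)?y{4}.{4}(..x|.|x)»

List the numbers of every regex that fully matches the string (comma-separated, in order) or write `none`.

1

1 → match
2 → no match
3 → no match
4 → no match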